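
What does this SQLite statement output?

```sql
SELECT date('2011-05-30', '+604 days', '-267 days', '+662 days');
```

2014-02-22

Applying '+604 days' to 2011-05-30: counting 604 days forward gives 2013-01-23.
Applying '-267 days' to 2013-01-23: counting 267 days back gives 2012-05-01.
Applying '+662 days' to 2012-05-01: counting 662 days forward gives 2014-02-22.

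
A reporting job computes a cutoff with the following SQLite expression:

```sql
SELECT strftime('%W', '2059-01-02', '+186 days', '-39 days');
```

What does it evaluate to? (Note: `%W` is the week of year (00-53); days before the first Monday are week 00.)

First apply '+186 days', '-39 days': 2059-01-02 → 2059-05-29.
2059-05-29 is a Thursday. SQLite's %W counts Mondays since the year started; the result is 21.

21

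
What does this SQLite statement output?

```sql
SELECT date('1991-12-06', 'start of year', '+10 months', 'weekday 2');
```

1991-11-05

`start of year` rewinds 1991-12-06 to 1991-01-01.
Adding +10 months to 1991-01-01 gives 1991-11-01.
`weekday 2` advances to the next Tuesday; 1991-11-01 is a Friday, so it moves forward to 1991-11-05.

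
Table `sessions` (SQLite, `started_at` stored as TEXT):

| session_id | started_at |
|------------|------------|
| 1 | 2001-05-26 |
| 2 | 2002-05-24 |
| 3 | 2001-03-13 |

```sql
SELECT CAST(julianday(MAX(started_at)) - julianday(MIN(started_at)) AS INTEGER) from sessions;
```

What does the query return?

437

MIN = 2001-03-13, MAX = 2002-05-24.
18 days remain in March 2001 after the 13th (31 − 13).
Full months from April 2001 through April 2002 contribute their day counts.
Then 24 days into May 2002.
Total: 18 + 30 + 31 + 30 + 31 + 31 + 30 + 31 + 30 + 31 + 31 + 28 + 31 + 30 + 24 = 437.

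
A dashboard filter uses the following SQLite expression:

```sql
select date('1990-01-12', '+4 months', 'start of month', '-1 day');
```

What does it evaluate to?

1990-04-30

Adding +4 months to 1990-01-12 gives 1990-05-12.
`start of month` rewinds 1990-05-12 to 1990-05-01.
Going back 1 day from 1990-05-01 reaches 1990-04-30 (last day of April, 30 days).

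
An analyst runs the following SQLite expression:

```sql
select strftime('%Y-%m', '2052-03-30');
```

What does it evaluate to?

`%Y-%m` extracts the year-month: 2052-03.

2052-03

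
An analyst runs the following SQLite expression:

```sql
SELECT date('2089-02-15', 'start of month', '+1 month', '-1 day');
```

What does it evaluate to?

`start of month` rewinds 2089-02-15 to 2089-02-01.
Adding +1 month to 2089-02-01 gives 2089-03-01.
Going back 1 day from 2089-03-01 reaches 2089-02-28 (last day of February, 28 days).

2089-02-28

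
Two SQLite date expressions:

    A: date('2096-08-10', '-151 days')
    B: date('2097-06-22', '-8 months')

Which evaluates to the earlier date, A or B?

A = 2096-03-12.
B = 2096-10-22.
A is earlier.

A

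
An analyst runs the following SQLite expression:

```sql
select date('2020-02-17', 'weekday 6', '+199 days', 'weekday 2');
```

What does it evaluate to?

`weekday 6` advances to the next Saturday; 2020-02-17 is a Monday, so it moves forward to 2020-02-22.
Applying '+199 days' to 2020-02-22: counting 199 days forward gives 2020-09-08.
`weekday 2` advances to the next Tuesday; 2020-09-08 is already a Tuesday, so it stays at 2020-09-08.

2020-09-08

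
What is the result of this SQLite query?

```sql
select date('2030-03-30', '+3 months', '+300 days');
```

Adding +3 months to 2030-03-30 gives 2030-06-30.
Applying '+300 days' to 2030-06-30: counting 300 days forward gives 2031-04-26.

2031-04-26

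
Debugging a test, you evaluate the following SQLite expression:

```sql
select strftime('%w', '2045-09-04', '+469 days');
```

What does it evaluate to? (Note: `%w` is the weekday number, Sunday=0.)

First apply '+469 days': 2045-09-04 → 2046-12-17.
2046-12-17 is a Monday; with Sunday=0 that is 1.

1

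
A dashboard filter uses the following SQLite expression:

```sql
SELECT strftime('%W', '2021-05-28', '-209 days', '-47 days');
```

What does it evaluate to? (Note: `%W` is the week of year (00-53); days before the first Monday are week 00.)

37

First apply '-209 days', '-47 days': 2021-05-28 → 2020-09-14.
2020-09-14 is a Monday. SQLite's %W counts Mondays since the year started; the result is 37.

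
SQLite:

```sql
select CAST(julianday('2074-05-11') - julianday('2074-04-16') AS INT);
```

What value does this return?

25

14 days remain in April 2074 after the 16th (30 − 16).
Then 11 days into May 2074.
Total: 14 + 11 = 25.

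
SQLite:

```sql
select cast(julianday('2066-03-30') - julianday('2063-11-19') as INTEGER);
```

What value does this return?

862

11 days remain in November 2063 after the 19th (30 − 19).
Full months from December 2063 through February 2066 contribute their day counts.
Then 30 days into March 2066.
Total: 11 + 31 + 31 + 29 + 31 + 30 + 31 + 30 + 31 + 31 + 30 + 31 + 30 + 31 + 31 + 28 + 31 + 30 + 31 + 30 + 31 + 31 + 30 + 31 + 30 + 31 + 31 + 28 + 30 = 862.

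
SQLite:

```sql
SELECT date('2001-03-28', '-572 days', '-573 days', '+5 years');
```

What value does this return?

Applying '-572 days' to 2001-03-28: counting 572 days back gives 1999-09-03.
Applying '-573 days' to 1999-09-03: counting 573 days back gives 1998-02-07.
Adding +5 years to 1998-02-07 gives 2003-02-07.

2003-02-07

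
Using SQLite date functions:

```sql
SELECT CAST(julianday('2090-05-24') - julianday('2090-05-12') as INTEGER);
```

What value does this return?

Both dates are in May 2090: 24 − 12 = 12.

12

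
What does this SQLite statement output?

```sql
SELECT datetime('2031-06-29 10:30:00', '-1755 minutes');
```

1755 minutes = 29h 15m; -1755 minutes from 2031-06-29 10:30:00 is 2031-06-28 05:15:00 (crosses midnight).

2031-06-28 05:15:00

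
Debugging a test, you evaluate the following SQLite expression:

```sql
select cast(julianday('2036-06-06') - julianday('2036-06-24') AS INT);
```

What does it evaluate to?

-18

Both dates are in June 2036: 24 − 6 = 18.
The subtraction is earlier − later, so the result is −18 → -18.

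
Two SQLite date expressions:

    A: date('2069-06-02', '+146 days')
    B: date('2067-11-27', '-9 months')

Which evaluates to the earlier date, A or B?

B

A = 2069-10-26.
B = 2067-02-27.
B is earlier.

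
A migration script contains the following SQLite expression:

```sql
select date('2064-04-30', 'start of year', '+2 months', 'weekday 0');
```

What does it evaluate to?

`start of year` rewinds 2064-04-30 to 2064-01-01.
Adding +2 months to 2064-01-01 gives 2064-03-01.
`weekday 0` advances to the next Sunday; 2064-03-01 is a Saturday, so it moves forward to 2064-03-02.

2064-03-02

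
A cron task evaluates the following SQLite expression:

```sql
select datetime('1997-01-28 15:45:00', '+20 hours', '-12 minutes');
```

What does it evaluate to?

+20 hours from 1997-01-28 15:45:00 is 1997-01-29 11:45:00 (crosses midnight).
-12 minutes from 1997-01-29 11:45:00 is 1997-01-29 11:33:00.

1997-01-29 11:33:00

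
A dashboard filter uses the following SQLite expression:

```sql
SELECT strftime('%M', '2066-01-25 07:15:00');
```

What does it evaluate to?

`%M` extracts the 2-digit minute: 15.

15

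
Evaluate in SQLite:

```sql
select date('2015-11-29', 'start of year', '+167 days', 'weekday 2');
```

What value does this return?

2015-06-23

`start of year` rewinds 2015-11-29 to 2015-01-01.
Applying '+167 days' to 2015-01-01: counting 167 days forward gives 2015-06-17.
`weekday 2` advances to the next Tuesday; 2015-06-17 is a Wednesday, so it moves forward to 2015-06-23.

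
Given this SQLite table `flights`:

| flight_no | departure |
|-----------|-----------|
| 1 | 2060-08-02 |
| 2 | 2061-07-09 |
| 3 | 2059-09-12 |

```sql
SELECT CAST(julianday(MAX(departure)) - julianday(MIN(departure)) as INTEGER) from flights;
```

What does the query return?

666

MIN = 2059-09-12, MAX = 2061-07-09.
18 days remain in September 2059 after the 12th (30 − 12).
Full months from October 2059 through June 2061 contribute their day counts.
Then 9 days into July 2061.
Total: 18 + 31 + 30 + 31 + 31 + 29 + 31 + 30 + 31 + 30 + 31 + 31 + 30 + 31 + 30 + 31 + 31 + 28 + 31 + 30 + 31 + 30 + 9 = 666.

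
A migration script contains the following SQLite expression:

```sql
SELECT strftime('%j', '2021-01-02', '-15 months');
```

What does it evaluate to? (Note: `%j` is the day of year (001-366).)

275

First apply '-15 months': 2021-01-02 → 2019-10-02.
Day-of-year for 2019-10-02: days since 2019-01-01 inclusive = 275, zero-padded to 275.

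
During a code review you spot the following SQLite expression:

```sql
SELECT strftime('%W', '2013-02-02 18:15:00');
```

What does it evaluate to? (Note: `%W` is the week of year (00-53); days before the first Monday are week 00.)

04

2013-02-02 is a Saturday. SQLite's %W counts Mondays since the year started; the result is 04.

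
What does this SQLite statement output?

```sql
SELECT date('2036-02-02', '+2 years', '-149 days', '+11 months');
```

2038-08-06

Adding +2 years to 2036-02-02 gives 2038-02-02.
Applying '-149 days' to 2038-02-02: counting 149 days back gives 2037-09-06.
Adding +11 months to 2037-09-06 gives 2038-08-06.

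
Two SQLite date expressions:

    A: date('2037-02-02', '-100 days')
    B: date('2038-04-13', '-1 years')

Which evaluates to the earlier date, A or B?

A = 2036-10-25.
B = 2037-04-13.
A is earlier.

A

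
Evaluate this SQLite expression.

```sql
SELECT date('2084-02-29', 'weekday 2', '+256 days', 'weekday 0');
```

2084-11-12

`weekday 2` advances to the next Tuesday; 2084-02-29 is already a Tuesday, so it stays at 2084-02-29.
Applying '+256 days' to 2084-02-29: counting 256 days forward gives 2084-11-11.
`weekday 0` advances to the next Sunday; 2084-11-11 is a Saturday, so it moves forward to 2084-11-12.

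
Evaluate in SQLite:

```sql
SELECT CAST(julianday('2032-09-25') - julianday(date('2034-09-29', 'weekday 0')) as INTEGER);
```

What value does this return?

`weekday 0` advances to the next Sunday; 2034-09-29 is a Friday, so it moves forward to 2034-10-01.
5 days remain in September 2032 after the 25th (30 − 25).
Full months from October 2032 through September 2034 contribute their day counts.
Then 1 day into October 2034.
Total: 5 + 31 + 30 + 31 + 31 + 28 + 31 + 30 + 31 + 30 + 31 + 31 + 30 + 31 + 30 + 31 + 31 + 28 + 31 + 30 + 31 + 30 + 31 + 31 + 30 + 1 = 736.
The subtraction is earlier − later, so the result is −736 → -736.

-736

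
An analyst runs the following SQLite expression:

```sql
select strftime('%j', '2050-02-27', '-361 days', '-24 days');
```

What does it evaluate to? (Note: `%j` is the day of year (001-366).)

038

First apply '-361 days', '-24 days': 2050-02-27 → 2049-02-07.
Day-of-year for 2049-02-07: days since 2049-01-01 inclusive = 38, zero-padded to 038.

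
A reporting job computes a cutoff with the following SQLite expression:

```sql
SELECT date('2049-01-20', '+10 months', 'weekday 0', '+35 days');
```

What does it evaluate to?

2049-12-26

Adding +10 months to 2049-01-20 gives 2049-11-20.
`weekday 0` advances to the next Sunday; 2049-11-20 is a Saturday, so it moves forward to 2049-11-21.
November 2049 has 30 days; 9 remain after the 21st, so 10 days reach 2049-12-01.
Advancing 25 more days within December lands on 2049-12-26.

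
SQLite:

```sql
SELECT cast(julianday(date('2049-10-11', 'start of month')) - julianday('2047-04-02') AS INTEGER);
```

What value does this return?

`start of month` rewinds 2049-10-11 to 2049-10-01.
28 days remain in April 2047 after the 2nd (30 − 2).
Full months from May 2047 through September 2049 contribute their day counts.
Then 1 day into October 2049.
Total: 28 + 31 + 30 + 31 + 31 + 30 + 31 + 30 + 31 + 31 + 29 + 31 + 30 + 31 + 30 + 31 + 31 + 30 + 31 + 30 + 31 + 31 + 28 + 31 + 30 + 31 + 30 + 31 + 31 + 30 + 1 = 913.

913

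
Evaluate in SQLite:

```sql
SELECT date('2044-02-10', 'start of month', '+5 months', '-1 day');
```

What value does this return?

`start of month` rewinds 2044-02-10 to 2044-02-01.
Adding +5 months to 2044-02-01 gives 2044-07-01.
Going back 1 day from 2044-07-01 reaches 2044-06-30 (last day of June, 30 days).

2044-06-30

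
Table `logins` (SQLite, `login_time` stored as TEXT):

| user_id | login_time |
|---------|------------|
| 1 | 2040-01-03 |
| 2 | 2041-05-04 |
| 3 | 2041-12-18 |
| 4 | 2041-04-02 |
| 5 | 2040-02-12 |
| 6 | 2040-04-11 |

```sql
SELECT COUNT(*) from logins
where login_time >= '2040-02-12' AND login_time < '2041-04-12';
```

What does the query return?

3

Rows in [2040-02-12, 2041-04-12): 2041-04-02, 2040-02-12, 2040-04-11 → 3 rows.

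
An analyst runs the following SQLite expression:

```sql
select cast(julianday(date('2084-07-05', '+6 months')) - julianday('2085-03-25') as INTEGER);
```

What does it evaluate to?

-79

Adding +6 months to 2084-07-05 gives 2085-01-05.
26 days remain in January 2085 after the 5th (31 − 5).
February 2085: 28 days.
Then 25 days into March 2085.
Total: 26 + 28 + 25 = 79.
The subtraction is earlier − later, so the result is −79 → -79.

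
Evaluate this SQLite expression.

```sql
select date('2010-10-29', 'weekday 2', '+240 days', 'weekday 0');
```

2011-07-03

`weekday 2` advances to the next Tuesday; 2010-10-29 is a Friday, so it moves forward to 2010-11-02.
Applying '+240 days' to 2010-11-02: counting 240 days forward gives 2011-06-30.
`weekday 0` advances to the next Sunday; 2011-06-30 is a Thursday, so it moves forward to 2011-07-03.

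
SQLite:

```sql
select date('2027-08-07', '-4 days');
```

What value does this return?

Going back 4 days within August lands on 2027-08-03.

2027-08-03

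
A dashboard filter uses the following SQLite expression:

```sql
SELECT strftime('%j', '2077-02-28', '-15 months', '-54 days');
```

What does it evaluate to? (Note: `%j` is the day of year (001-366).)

First apply '-15 months', '-54 days': 2077-02-28 → 2075-10-05.
Day-of-year for 2075-10-05: days since 2075-01-01 inclusive = 278, zero-padded to 278.

278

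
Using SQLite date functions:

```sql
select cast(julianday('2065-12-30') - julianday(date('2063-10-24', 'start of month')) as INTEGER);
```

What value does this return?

`start of month` rewinds 2063-10-24 to 2063-10-01.
30 days remain in October 2063 after the 1st (31 − 1).
Full months from November 2063 through November 2065 contribute their day counts.
Then 30 days into December 2065.
Total: 30 + 30 + 31 + 31 + 29 + 31 + 30 + 31 + 30 + 31 + 31 + 30 + 31 + 30 + 31 + 31 + 28 + 31 + 30 + 31 + 30 + 31 + 31 + 30 + 31 + 30 + 30 = 821.

821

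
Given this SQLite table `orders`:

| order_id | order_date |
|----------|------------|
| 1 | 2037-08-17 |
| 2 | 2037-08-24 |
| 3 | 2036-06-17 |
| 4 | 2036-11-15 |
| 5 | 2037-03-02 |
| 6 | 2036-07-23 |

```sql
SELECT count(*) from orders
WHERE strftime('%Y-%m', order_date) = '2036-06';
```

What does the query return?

1

Rows with year-month 2036-06: 2036-06-17 → 1.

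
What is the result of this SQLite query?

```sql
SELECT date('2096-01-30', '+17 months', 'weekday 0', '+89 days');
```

2097-09-27

Adding +17 months to 2096-01-30 gives 2097-06-30.
`weekday 0` advances to the next Sunday; 2097-06-30 is already a Sunday, so it stays at 2097-06-30.
Applying '+89 days' to 2097-06-30: counting 89 days forward gives 2097-09-27.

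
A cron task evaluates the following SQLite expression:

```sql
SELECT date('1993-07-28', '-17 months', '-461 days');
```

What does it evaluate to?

Adding -17 months to 1993-07-28 gives 1992-02-28.
Applying '-461 days' to 1992-02-28: counting 461 days back gives 1990-11-24.

1990-11-24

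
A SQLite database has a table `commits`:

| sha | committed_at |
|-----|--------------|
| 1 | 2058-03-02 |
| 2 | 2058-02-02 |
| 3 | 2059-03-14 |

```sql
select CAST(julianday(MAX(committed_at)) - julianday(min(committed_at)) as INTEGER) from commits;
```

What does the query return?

405

MIN = 2058-02-02, MAX = 2059-03-14.
26 days remain in February 2058 after the 2nd (28 − 2).
Full months from March 2058 through February 2059 contribute their day counts.
Then 14 days into March 2059.
Total: 26 + 31 + 30 + 31 + 30 + 31 + 31 + 30 + 31 + 30 + 31 + 31 + 28 + 14 = 405.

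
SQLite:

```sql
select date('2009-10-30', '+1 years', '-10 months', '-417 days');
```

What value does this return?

2008-11-08

Adding +1 year to 2009-10-30 gives 2010-10-30.
Adding -10 months to 2010-10-30 gives 2009-12-30.
Applying '-417 days' to 2009-12-30: counting 417 days back gives 2008-11-08.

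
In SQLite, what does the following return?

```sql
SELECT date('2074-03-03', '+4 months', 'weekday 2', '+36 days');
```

2074-08-08

Adding +4 months to 2074-03-03 gives 2074-07-03.
`weekday 2` advances to the next Tuesday; 2074-07-03 is already a Tuesday, so it stays at 2074-07-03.
July 2074 has 31 days; 28 remain after the 3rd, so 29 days reach 2074-08-01.
Advancing 7 more days within August lands on 2074-08-08.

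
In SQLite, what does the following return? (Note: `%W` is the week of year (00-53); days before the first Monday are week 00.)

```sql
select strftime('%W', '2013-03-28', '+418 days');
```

20

First apply '+418 days': 2013-03-28 → 2014-05-20.
2014-05-20 is a Tuesday. SQLite's %W counts Mondays since the year started; the result is 20.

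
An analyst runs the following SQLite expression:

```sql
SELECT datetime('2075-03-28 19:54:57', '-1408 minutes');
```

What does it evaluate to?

1408 minutes = 23h 28m; -1408 minutes from 2075-03-28 19:54:57 is 2075-03-27 20:26:57 (crosses midnight).

2075-03-27 20:26:57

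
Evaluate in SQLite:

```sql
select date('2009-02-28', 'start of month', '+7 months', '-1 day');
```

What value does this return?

2009-08-31

`start of month` rewinds 2009-02-28 to 2009-02-01.
Adding +7 months to 2009-02-01 gives 2009-09-01.
Going back 1 day from 2009-09-01 reaches 2009-08-31 (last day of August, 31 days).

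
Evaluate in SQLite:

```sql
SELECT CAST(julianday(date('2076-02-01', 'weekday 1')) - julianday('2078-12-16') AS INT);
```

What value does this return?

-1047

`weekday 1` advances to the next Monday; 2076-02-01 is a Saturday, so it moves forward to 2076-02-03.
26 days remain in February 2076 after the 3rd (29 − 3).
Full months from March 2076 through November 2078 contribute their day counts.
Then 16 days into December 2078.
Total: 26 + 31 + 30 + 31 + 30 + 31 + 31 + 30 + 31 + 30 + 31 + 31 + 28 + 31 + 30 + 31 + 30 + 31 + 31 + 30 + 31 + 30 + 31 + 31 + 28 + 31 + 30 + 31 + 30 + 31 + 31 + 30 + 31 + 30 + 16 = 1047.
The subtraction is earlier − later, so the result is −1047 → -1047.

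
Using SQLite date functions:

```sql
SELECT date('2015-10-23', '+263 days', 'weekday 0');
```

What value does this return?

Applying '+263 days' to 2015-10-23: counting 263 days forward gives 2016-07-12.
`weekday 0` advances to the next Sunday; 2016-07-12 is a Tuesday, so it moves forward to 2016-07-17.

2016-07-17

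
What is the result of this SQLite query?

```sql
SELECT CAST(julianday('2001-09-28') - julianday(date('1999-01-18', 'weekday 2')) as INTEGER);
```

`weekday 2` advances to the next Tuesday; 1999-01-18 is a Monday, so it moves forward to 1999-01-19.
12 days remain in January 1999 after the 19th (31 − 19).
Full months from February 1999 through August 2001 contribute their day counts.
Then 28 days into September 2001.
Total: 12 + 28 + 31 + 30 + 31 + 30 + 31 + 31 + 30 + 31 + 30 + 31 + 31 + 29 + 31 + 30 + 31 + 30 + 31 + 31 + 30 + 31 + 30 + 31 + 31 + 28 + 31 + 30 + 31 + 30 + 31 + 31 + 28 = 983.

983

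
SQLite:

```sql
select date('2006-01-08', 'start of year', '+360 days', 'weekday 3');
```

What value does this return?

`start of year` rewinds 2006-01-08 to 2006-01-01.
Applying '+360 days' to 2006-01-01: counting 360 days forward gives 2006-12-27.
`weekday 3` advances to the next Wednesday; 2006-12-27 is already a Wednesday, so it stays at 2006-12-27.

2006-12-27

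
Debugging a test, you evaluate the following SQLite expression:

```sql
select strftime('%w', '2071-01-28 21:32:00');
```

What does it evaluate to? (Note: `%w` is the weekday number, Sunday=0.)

3

2071-01-28 is a Wednesday; with Sunday=0 that is 3.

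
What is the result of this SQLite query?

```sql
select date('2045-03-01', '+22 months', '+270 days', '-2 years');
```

Adding +22 months to 2045-03-01 gives 2047-01-01.
Applying '+270 days' to 2047-01-01: counting 270 days forward gives 2047-09-28.
Adding -2 years to 2047-09-28 gives 2045-09-28.

2045-09-28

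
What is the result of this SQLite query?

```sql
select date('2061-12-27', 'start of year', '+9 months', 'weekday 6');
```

`start of year` rewinds 2061-12-27 to 2061-01-01.
Adding +9 months to 2061-01-01 gives 2061-10-01.
`weekday 6` advances to the next Saturday; 2061-10-01 is already a Saturday, so it stays at 2061-10-01.

2061-10-01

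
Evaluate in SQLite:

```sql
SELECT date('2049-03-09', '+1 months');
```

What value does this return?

2049-04-09

Adding +1 month to 2049-03-09 gives 2049-04-09.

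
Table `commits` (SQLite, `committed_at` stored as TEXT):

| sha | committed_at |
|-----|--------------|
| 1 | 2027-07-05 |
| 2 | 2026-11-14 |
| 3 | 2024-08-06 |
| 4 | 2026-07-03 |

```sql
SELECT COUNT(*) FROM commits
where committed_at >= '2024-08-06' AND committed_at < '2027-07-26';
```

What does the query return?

Rows in [2024-08-06, 2027-07-26): 2027-07-05, 2026-11-14, 2024-08-06, 2026-07-03 → 4 rows.

4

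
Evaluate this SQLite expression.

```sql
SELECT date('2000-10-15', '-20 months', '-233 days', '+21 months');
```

2000-03-27

Adding -20 months to 2000-10-15 gives 1999-02-15.
Applying '-233 days' to 1999-02-15: counting 233 days back gives 1998-06-27.
Adding +21 months to 1998-06-27 gives 2000-03-27.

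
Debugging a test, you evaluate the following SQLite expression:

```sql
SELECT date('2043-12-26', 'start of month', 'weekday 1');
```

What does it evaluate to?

`start of month` rewinds 2043-12-26 to 2043-12-01.
`weekday 1` advances to the next Monday; 2043-12-01 is a Tuesday, so it moves forward to 2043-12-07.

2043-12-07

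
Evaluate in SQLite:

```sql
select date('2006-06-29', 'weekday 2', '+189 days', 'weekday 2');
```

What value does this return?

2007-01-09

`weekday 2` advances to the next Tuesday; 2006-06-29 is a Thursday, so it moves forward to 2006-07-04.
Applying '+189 days' to 2006-07-04: counting 189 days forward gives 2007-01-09.
`weekday 2` advances to the next Tuesday; 2007-01-09 is already a Tuesday, so it stays at 2007-01-09.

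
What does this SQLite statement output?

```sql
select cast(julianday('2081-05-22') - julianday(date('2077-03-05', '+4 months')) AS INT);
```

Adding +4 months to 2077-03-05 gives 2077-07-05.
26 days remain in July 2077 after the 5th (31 − 5).
Full months from August 2077 through April 2081 contribute their day counts.
Then 22 days into May 2081.
Total: 26 + 31 + 30 + 31 + 30 + 31 + 31 + 28 + 31 + 30 + 31 + 30 + 31 + 31 + 30 + 31 + 30 + 31 + 31 + 28 + 31 + 30 + 31 + 30 + 31 + 31 + 30 + 31 + 30 + 31 + 31 + 29 + 31 + 30 + 31 + 30 + 31 + 31 + 30 + 31 + 30 + 31 + 31 + 28 + 31 + 30 + 22 = 1417.

1417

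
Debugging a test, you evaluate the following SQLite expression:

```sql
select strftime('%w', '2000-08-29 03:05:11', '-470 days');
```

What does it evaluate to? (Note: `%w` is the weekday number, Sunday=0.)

First apply '-470 days': 2000-08-29 03:05:11 → 1999-05-17 03:05:11.
1999-05-17 is a Monday; with Sunday=0 that is 1.

1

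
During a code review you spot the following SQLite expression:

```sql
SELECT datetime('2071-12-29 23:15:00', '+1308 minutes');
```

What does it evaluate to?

1308 minutes = 21h 48m; +1308 minutes from 2071-12-29 23:15:00 is 2071-12-30 21:03:00 (crosses midnight).

2071-12-30 21:03:00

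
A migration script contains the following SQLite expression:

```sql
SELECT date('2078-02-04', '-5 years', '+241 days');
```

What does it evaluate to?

2073-10-03

Adding -5 years to 2078-02-04 gives 2073-02-04.
Applying '+241 days' to 2073-02-04: counting 241 days forward gives 2073-10-03.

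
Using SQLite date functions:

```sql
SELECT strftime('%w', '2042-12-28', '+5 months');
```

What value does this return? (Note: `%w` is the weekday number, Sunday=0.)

4

First apply '+5 months': 2042-12-28 → 2043-05-28.
2043-05-28 is a Thursday; with Sunday=0 that is 4.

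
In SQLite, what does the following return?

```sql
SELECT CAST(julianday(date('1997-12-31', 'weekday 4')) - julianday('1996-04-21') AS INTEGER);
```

`weekday 4` advances to the next Thursday; 1997-12-31 is a Wednesday, so it moves forward to 1998-01-01.
9 days remain in April 1996 after the 21st (30 − 21).
Full months from May 1996 through December 1997 contribute their day counts.
Then 1 day into January 1998.
Total: 9 + 31 + 30 + 31 + 31 + 30 + 31 + 30 + 31 + 31 + 28 + 31 + 30 + 31 + 30 + 31 + 31 + 30 + 31 + 30 + 31 + 1 = 620.

620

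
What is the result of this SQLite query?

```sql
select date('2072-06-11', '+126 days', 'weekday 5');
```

Applying '+126 days' to 2072-06-11: counting 126 days forward gives 2072-10-15.
`weekday 5` advances to the next Friday; 2072-10-15 is a Saturday, so it moves forward to 2072-10-21.

2072-10-21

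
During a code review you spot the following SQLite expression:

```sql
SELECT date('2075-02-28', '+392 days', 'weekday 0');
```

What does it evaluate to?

Applying '+392 days' to 2075-02-28: counting 392 days forward gives 2076-03-26.
`weekday 0` advances to the next Sunday; 2076-03-26 is a Thursday, so it moves forward to 2076-03-29.

2076-03-29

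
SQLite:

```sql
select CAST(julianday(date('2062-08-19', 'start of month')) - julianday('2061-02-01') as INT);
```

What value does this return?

`start of month` rewinds 2062-08-19 to 2062-08-01.
27 days remain in February 2061 after the 1st (28 − 1).
Full months from March 2061 through July 2062 contribute their day counts.
Then 1 day into August 2062.
Total: 27 + 31 + 30 + 31 + 30 + 31 + 31 + 30 + 31 + 30 + 31 + 31 + 28 + 31 + 30 + 31 + 30 + 31 + 1 = 546.

546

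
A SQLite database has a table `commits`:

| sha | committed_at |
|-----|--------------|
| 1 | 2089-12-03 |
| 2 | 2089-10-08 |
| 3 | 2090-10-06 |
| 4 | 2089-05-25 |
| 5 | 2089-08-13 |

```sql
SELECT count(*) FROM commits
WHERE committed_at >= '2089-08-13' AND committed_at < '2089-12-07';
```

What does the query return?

Rows in [2089-08-13, 2089-12-07): 2089-12-03, 2089-10-08, 2089-08-13 → 3 rows.

3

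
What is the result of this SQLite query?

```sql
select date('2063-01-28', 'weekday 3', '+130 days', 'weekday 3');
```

2063-06-13

`weekday 3` advances to the next Wednesday; 2063-01-28 is a Sunday, so it moves forward to 2063-01-31.
Applying '+130 days' to 2063-01-31: counting 130 days forward gives 2063-06-10.
`weekday 3` advances to the next Wednesday; 2063-06-10 is a Sunday, so it moves forward to 2063-06-13.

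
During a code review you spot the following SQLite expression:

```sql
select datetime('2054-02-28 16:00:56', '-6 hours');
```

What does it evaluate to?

-6 hours from 2054-02-28 16:00:56 is 2054-02-28 10:00:56.

2054-02-28 10:00:56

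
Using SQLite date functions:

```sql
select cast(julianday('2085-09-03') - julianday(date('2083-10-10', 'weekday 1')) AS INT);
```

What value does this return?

`weekday 1` advances to the next Monday; 2083-10-10 is a Sunday, so it moves forward to 2083-10-11.
20 days remain in October 2083 after the 11th (31 − 11).
Full months from November 2083 through August 2085 contribute their day counts.
Then 3 days into September 2085.
Total: 20 + 30 + 31 + 31 + 29 + 31 + 30 + 31 + 30 + 31 + 31 + 30 + 31 + 30 + 31 + 31 + 28 + 31 + 30 + 31 + 30 + 31 + 31 + 3 = 693.

693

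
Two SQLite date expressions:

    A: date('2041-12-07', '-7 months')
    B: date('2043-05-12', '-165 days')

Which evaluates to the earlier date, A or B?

A

A = 2041-05-07.
B = 2042-11-28.
A is earlier.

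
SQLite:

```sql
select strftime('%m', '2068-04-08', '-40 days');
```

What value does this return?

First apply '-40 days': 2068-04-08 → 2068-02-28.
`%m` extracts the 2-digit month (01-12): 02.

02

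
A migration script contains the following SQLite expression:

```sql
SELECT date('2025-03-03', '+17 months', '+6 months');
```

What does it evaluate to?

Adding +17 months to 2025-03-03 gives 2026-08-03.
Adding +6 months to 2026-08-03 gives 2027-02-03.

2027-02-03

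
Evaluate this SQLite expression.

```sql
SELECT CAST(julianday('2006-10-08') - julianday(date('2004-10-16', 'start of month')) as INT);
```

`start of month` rewinds 2004-10-16 to 2004-10-01.
30 days remain in October 2004 after the 1st (31 − 1).
Full months from November 2004 through September 2006 contribute their day counts.
Then 8 days into October 2006.
Total: 30 + 30 + 31 + 31 + 28 + 31 + 30 + 31 + 30 + 31 + 31 + 30 + 31 + 30 + 31 + 31 + 28 + 31 + 30 + 31 + 30 + 31 + 31 + 30 + 8 = 737.

737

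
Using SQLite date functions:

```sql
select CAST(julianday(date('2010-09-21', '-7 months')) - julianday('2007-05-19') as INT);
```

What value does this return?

1009

Adding -7 months to 2010-09-21 gives 2010-02-21.
12 days remain in May 2007 after the 19th (31 − 19).
Full months from June 2007 through January 2010 contribute their day counts.
Then 21 days into February 2010.
Total: 12 + 30 + 31 + 31 + 30 + 31 + 30 + 31 + 31 + 29 + 31 + 30 + 31 + 30 + 31 + 31 + 30 + 31 + 30 + 31 + 31 + 28 + 31 + 30 + 31 + 30 + 31 + 31 + 30 + 31 + 30 + 31 + 31 + 21 = 1009.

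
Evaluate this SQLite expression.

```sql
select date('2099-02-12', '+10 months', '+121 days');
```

2100-04-12

Adding +10 months to 2099-02-12 gives 2099-12-12.
Applying '+121 days' to 2099-12-12: counting 121 days forward gives 2100-04-12.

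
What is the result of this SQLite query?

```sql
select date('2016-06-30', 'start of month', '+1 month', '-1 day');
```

`start of month` rewinds 2016-06-30 to 2016-06-01.
Adding +1 month to 2016-06-01 gives 2016-07-01.
Going back 1 day from 2016-07-01 reaches 2016-06-30 (last day of June, 30 days).

2016-06-30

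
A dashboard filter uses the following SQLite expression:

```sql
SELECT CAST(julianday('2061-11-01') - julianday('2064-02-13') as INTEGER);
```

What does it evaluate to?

29 days remain in November 2061 after the 1st (30 − 1).
Full months from December 2061 through January 2064 contribute their day counts.
Then 13 days into February 2064.
Total: 29 + 31 + 31 + 28 + 31 + 30 + 31 + 30 + 31 + 31 + 30 + 31 + 30 + 31 + 31 + 28 + 31 + 30 + 31 + 30 + 31 + 31 + 30 + 31 + 30 + 31 + 31 + 13 = 834.
The subtraction is earlier − later, so the result is −834 → -834.

-834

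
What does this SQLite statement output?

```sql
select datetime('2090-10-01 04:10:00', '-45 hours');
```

-45 hours from 2090-10-01 04:10:00 is 2090-09-29 07:10:00 (crosses midnight).

2090-09-29 07:10:00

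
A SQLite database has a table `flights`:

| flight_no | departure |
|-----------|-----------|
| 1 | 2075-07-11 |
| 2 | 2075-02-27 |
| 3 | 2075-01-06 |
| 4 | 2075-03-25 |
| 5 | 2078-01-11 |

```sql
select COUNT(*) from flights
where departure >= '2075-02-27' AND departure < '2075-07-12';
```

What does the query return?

Rows in [2075-02-27, 2075-07-12): 2075-07-11, 2075-02-27, 2075-03-25 → 3 rows.

3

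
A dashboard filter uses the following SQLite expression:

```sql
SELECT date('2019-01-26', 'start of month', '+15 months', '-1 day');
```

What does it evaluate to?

`start of month` rewinds 2019-01-26 to 2019-01-01.
Adding +15 months to 2019-01-01 gives 2020-04-01.
Going back 1 day from 2020-04-01 reaches 2020-03-31 (last day of March, 31 days).

2020-03-31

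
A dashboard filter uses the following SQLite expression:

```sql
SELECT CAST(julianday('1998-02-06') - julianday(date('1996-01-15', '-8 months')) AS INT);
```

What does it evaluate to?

Adding -8 months to 1996-01-15 gives 1995-05-15.
16 days remain in May 1995 after the 15th (31 − 15).
Full months from June 1995 through January 1998 contribute their day counts.
Then 6 days into February 1998.
Total: 16 + 30 + 31 + 31 + 30 + 31 + 30 + 31 + 31 + 29 + 31 + 30 + 31 + 30 + 31 + 31 + 30 + 31 + 30 + 31 + 31 + 28 + 31 + 30 + 31 + 30 + 31 + 31 + 30 + 31 + 30 + 31 + 31 + 6 = 998.

998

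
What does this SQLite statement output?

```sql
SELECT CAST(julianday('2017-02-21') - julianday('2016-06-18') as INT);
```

12 days remain in June 2016 after the 18th (30 − 18).
Full months from July 2016 through January 2017 contribute their day counts.
Then 21 days into February 2017.
Total: 12 + 31 + 31 + 30 + 31 + 30 + 31 + 31 + 21 = 248.

248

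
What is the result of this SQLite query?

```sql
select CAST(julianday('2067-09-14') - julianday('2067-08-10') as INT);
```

21 days remain in August 2067 after the 10th (31 − 10).
Then 14 days into September 2067.
Total: 21 + 14 = 35.

35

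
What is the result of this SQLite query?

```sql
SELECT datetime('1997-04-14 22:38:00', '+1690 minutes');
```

1997-04-16 02:48:00

1690 minutes = 28h 10m; +1690 minutes from 1997-04-14 22:38:00 is 1997-04-16 02:48:00 (crosses midnight).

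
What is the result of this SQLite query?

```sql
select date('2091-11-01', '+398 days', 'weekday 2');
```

Applying '+398 days' to 2091-11-01: counting 398 days forward gives 2092-12-03.
`weekday 2` advances to the next Tuesday; 2092-12-03 is a Wednesday, so it moves forward to 2092-12-09.

2092-12-09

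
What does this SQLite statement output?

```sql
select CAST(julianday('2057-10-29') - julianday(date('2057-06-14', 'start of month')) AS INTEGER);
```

150

`start of month` rewinds 2057-06-14 to 2057-06-01.
29 days remain in June 2057 after the 1st (30 − 1).
July 2057: 31 days.
August 2057: 31 days.
September 2057: 30 days.
Then 29 days into October 2057.
Total: 29 + 31 + 31 + 30 + 29 = 150.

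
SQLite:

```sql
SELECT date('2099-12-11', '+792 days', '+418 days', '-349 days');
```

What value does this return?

Applying '+792 days' to 2099-12-11: counting 792 days forward gives 2102-02-11.
Applying '+418 days' to 2102-02-11: counting 418 days forward gives 2103-04-05.
Applying '-349 days' to 2103-04-05: counting 349 days back gives 2102-04-21.

2102-04-21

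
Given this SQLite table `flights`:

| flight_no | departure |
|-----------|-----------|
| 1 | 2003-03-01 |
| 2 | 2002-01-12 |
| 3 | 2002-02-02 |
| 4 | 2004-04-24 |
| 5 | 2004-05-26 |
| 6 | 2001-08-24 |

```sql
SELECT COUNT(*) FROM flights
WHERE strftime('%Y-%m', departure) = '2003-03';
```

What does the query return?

Rows with year-month 2003-03: 2003-03-01 → 1.

1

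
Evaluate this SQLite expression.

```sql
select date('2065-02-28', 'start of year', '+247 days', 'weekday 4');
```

`start of year` rewinds 2065-02-28 to 2065-01-01.
Applying '+247 days' to 2065-01-01: counting 247 days forward gives 2065-09-05.
`weekday 4` advances to the next Thursday; 2065-09-05 is a Saturday, so it moves forward to 2065-09-10.

2065-09-10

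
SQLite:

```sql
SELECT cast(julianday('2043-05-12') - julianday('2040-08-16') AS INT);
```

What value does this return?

15 days remain in August 2040 after the 16th (31 − 16).
Full months from September 2040 through April 2043 contribute their day counts.
Then 12 days into May 2043.
Total: 15 + 30 + 31 + 30 + 31 + 31 + 28 + 31 + 30 + 31 + 30 + 31 + 31 + 30 + 31 + 30 + 31 + 31 + 28 + 31 + 30 + 31 + 30 + 31 + 31 + 30 + 31 + 30 + 31 + 31 + 28 + 31 + 30 + 12 = 999.

999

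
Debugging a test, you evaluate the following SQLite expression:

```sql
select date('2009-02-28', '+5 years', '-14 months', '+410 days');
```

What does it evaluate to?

Adding +5 years to 2009-02-28 gives 2014-02-28.
Adding -14 months to 2014-02-28 gives 2012-12-28.
Applying '+410 days' to 2012-12-28: counting 410 days forward gives 2014-02-11.

2014-02-11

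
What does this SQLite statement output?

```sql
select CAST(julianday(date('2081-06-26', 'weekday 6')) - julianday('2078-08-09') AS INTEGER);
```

`weekday 6` advances to the next Saturday; 2081-06-26 is a Thursday, so it moves forward to 2081-06-28.
22 days remain in August 2078 after the 9th (31 − 9).
Full months from September 2078 through May 2081 contribute their day counts.
Then 28 days into June 2081.
Total: 22 + 30 + 31 + 30 + 31 + 31 + 28 + 31 + 30 + 31 + 30 + 31 + 31 + 30 + 31 + 30 + 31 + 31 + 29 + 31 + 30 + 31 + 30 + 31 + 31 + 30 + 31 + 30 + 31 + 31 + 28 + 31 + 30 + 31 + 28 = 1054.

1054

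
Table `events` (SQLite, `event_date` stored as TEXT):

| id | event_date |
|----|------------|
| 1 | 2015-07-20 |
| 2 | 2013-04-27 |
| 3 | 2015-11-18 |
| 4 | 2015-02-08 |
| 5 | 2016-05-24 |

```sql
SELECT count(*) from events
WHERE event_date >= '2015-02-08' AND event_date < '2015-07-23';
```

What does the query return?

2

Rows in [2015-02-08, 2015-07-23): 2015-07-20, 2015-02-08 → 2 rows.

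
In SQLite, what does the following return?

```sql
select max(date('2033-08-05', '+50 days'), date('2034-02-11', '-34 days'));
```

date('2033-08-05', '+50 days') → 2033-09-24.
date('2034-02-11', '-34 days') → 2034-01-08.
Later of the two is 2034-01-08.

2034-01-08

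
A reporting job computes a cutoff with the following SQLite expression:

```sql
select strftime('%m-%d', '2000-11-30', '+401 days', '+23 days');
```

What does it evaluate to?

01-28

First apply '+401 days', '+23 days': 2000-11-30 → 2002-01-28.
`%m-%d` extracts the month-day: 01-28.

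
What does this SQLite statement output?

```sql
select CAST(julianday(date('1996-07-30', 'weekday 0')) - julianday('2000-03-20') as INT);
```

`weekday 0` advances to the next Sunday; 1996-07-30 is a Tuesday, so it moves forward to 1996-08-04.
27 days remain in August 1996 after the 4th (31 − 4).
Full months from September 1996 through February 2000 contribute their day counts.
Then 20 days into March 2000.
Total: 27 + 30 + 31 + 30 + 31 + 31 + 28 + 31 + 30 + 31 + 30 + 31 + 31 + 30 + 31 + 30 + 31 + 31 + 28 + 31 + 30 + 31 + 30 + 31 + 31 + 30 + 31 + 30 + 31 + 31 + 28 + 31 + 30 + 31 + 30 + 31 + 31 + 30 + 31 + 30 + 31 + 31 + 29 + 20 = 1324.
The subtraction is earlier − later, so the result is −1324 → -1324.

-1324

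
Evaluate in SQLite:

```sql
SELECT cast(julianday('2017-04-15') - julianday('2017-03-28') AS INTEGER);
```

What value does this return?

18

3 days remain in March 2017 after the 28th (31 − 28).
Then 15 days into April 2017.
Total: 3 + 15 = 18.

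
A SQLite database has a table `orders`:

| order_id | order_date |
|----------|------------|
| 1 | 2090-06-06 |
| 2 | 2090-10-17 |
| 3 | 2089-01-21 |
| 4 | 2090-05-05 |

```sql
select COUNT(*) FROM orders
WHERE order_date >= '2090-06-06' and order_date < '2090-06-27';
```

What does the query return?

Rows in [2090-06-06, 2090-06-27): 2090-06-06 → 1 row.

1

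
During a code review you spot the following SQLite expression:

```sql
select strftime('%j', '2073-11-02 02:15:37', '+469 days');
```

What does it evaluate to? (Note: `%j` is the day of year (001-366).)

First apply '+469 days': 2073-11-02 02:15:37 → 2075-02-14 02:15:37.
Day-of-year for 2075-02-14: days since 2075-01-01 inclusive = 45, zero-padded to 045.

045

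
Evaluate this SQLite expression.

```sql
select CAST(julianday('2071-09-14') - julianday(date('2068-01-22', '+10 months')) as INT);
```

Adding +10 months to 2068-01-22 gives 2068-11-22.
8 days remain in November 2068 after the 22nd (30 − 22).
Full months from December 2068 through August 2071 contribute their day counts.
Then 14 days into September 2071.
Total: 8 + 31 + 31 + 28 + 31 + 30 + 31 + 30 + 31 + 31 + 30 + 31 + 30 + 31 + 31 + 28 + 31 + 30 + 31 + 30 + 31 + 31 + 30 + 31 + 30 + 31 + 31 + 28 + 31 + 30 + 31 + 30 + 31 + 31 + 14 = 1026.

1026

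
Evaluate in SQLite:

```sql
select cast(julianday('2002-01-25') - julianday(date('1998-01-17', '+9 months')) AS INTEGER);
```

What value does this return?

Adding +9 months to 1998-01-17 gives 1998-10-17.
14 days remain in October 1998 after the 17th (31 − 17).
Full months from November 1998 through December 2001 contribute their day counts.
Then 25 days into January 2002.
Total: 14 + 30 + 31 + 31 + 28 + 31 + 30 + 31 + 30 + 31 + 31 + 30 + 31 + 30 + 31 + 31 + 29 + 31 + 30 + 31 + 30 + 31 + 31 + 30 + 31 + 30 + 31 + 31 + 28 + 31 + 30 + 31 + 30 + 31 + 31 + 30 + 31 + 30 + 31 + 25 = 1196.

1196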